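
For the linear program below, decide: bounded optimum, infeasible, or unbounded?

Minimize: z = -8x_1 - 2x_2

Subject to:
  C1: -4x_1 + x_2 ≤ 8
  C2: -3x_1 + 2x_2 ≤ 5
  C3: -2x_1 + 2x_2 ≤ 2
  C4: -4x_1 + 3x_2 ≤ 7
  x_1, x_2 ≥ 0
Feasible point: (0, 0) satisfies every constraint, so the LP is feasible.
Direction d = (1, 0): for each constraint row a, a·d ≤ 0 —
  (-4)(1) + (1)(0) = -4 ≤ 0
  (-3)(1) + (2)(0) = -3 ≤ 0
  (-2)(1) + (2)(0) = -2 ≤ 0
  (-4)(1) + (3)(0) = -4 ≤ 0
and d ≥ 0, so (0, 0) + t·d stays feasible for every t ≥ 0. Along this ray z = -8x_1 - 2x_2 changes by -8 per unit t, so z → −∞.

Unbounded: there is a feasible ray along which z → −∞.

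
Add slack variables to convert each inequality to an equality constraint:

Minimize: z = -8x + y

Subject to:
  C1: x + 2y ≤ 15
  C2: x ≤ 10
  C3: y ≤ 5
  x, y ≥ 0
min z = -8x + y

s.t.
  x + 2y + s1 = 15
  x + s2 = 10
  y + s3 = 5
  x, y, s1, s2, s3 ≥ 0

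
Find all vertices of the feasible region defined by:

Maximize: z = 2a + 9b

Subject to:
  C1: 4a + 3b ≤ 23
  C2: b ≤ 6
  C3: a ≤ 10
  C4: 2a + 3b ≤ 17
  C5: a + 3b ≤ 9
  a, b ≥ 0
Each vertex is the intersection of two constraint boundaries that also satisfies all remaining constraints:
  a = 0 and b = 0 → (0, 0)
  4a + 3b = 23 and b = 0 → (5.75, 0)
  4a + 3b = 23 and a + 3b = 9 → (4.667, 1.444)
  a + 3b = 9 and a = 0 → (0, 3)

Vertices: (0, 0), (5.75, 0), (4.667, 1.444), (0, 3)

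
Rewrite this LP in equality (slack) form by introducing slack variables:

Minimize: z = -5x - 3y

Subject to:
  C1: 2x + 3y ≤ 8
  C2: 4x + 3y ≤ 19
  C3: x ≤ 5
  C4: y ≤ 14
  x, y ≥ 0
min z = -5x - 3y

s.t.
  2x + 3y + s1 = 8
  4x + 3y + s2 = 19
  x + s3 = 5
  y + s4 = 14
  x, y, s1, s2, s3, s4 ≥ 0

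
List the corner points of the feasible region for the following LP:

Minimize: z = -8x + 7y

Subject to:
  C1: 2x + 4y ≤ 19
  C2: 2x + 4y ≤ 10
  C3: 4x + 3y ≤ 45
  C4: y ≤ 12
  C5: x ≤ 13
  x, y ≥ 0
Each vertex is the intersection of two constraint boundaries that also satisfies all remaining constraints:
  x = 0 and y = 0 → (0, 0)
  2x + 4y = 10 and y = 0 → (5, 0)
  2x + 4y = 10 and x = 0 → (0, 2.5)

Vertices: (0, 0), (5, 0), (0, 2.5)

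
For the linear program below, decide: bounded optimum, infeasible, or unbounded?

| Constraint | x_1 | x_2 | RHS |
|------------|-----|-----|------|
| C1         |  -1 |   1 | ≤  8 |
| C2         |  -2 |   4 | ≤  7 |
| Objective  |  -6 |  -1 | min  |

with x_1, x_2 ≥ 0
Feasible point: (0, 0) satisfies every constraint, so the LP is feasible.
Direction d = (1, 0): for each constraint row a, a·d ≤ 0 —
  (-1)(1) + (1)(0) = -1 ≤ 0
  (-2)(1) + (4)(0) = -2 ≤ 0
and d ≥ 0, so (0, 0) + t·d stays feasible for every t ≥ 0. Along this ray z = -6x_1 - x_2 changes by -6 per unit t, so z → −∞.

The LP is unbounded; z can be made arbitrarily small.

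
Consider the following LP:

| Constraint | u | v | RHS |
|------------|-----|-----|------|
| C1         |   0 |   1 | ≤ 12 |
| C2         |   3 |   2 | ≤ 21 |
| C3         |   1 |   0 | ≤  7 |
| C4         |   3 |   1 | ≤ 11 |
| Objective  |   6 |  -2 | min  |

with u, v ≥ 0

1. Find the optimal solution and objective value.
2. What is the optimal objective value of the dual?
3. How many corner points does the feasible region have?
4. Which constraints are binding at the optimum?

1. u = 0, v = 10.5, z = -21
2. -21 (by strong duality, equal to the primal optimum)
3. 4
4. C2, u ≥ 0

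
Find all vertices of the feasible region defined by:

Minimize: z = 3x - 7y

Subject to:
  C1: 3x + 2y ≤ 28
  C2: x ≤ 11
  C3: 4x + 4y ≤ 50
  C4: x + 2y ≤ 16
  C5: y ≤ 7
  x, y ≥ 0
Each vertex is the intersection of two constraint boundaries that also satisfies all remaining constraints:
  x = 0 and y = 0 → (0, 0)
  3x + 2y = 28 and y = 0 → (9.333, 0)
  3x + 2y = 28 and x + 2y = 16 → (6, 5)
  x + 2y = 16 and y = 7 → (2, 7)
  y = 7 and x = 0 → (0, 7)

Vertices: (0, 0), (9.333, 0), (6, 5), (2, 7), (0, 7)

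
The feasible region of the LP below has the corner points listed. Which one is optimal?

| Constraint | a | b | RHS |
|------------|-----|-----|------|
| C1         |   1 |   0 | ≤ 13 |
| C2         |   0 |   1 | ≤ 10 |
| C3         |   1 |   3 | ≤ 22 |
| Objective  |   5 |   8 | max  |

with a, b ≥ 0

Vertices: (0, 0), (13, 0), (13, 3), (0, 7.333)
Evaluating z = 5a + 8b at each vertex:
  (0, 0): z = 0
  (13, 0): z = 65
  (13, 3): z = 89
  (0, 7.333): z = 58.67

The largest value is z = 89, attained at (13, 3).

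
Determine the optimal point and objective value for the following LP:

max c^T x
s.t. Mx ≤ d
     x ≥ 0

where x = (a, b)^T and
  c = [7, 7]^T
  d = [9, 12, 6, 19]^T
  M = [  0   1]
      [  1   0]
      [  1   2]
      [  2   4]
Each vertex is the intersection of two constraint boundaries that also satisfies all remaining constraints:
  a = 0 and b = 0 → (0, 0)
  a + 2b = 6 and b = 0 → (6, 0)
  a + 2b = 6 and a = 0 → (0, 3)

Evaluating z = 7a + 7b at each vertex:
  (0, 0): z = 0
  (6, 0): z = 42
  (0, 3): z = 21

The maximum is at (6, 0) with z = 42.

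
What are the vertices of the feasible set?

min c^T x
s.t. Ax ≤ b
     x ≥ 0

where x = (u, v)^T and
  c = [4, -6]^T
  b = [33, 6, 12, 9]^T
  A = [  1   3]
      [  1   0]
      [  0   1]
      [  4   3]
Each vertex is the intersection of two constraint boundaries that also satisfies all remaining constraints:
  u = 0 and v = 0 → (0, 0)
  4u + 3v = 9 and v = 0 → (2.25, 0)
  4u + 3v = 9 and u = 0 → (0, 3)

Vertices: (0, 0), (2.25, 0), (0, 3)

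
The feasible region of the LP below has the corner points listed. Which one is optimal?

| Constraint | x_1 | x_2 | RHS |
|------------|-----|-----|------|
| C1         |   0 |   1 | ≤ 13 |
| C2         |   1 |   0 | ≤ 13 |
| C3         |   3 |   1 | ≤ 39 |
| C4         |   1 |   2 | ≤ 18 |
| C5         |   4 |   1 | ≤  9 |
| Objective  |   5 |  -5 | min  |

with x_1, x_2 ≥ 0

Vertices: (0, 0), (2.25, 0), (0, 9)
(0, 9) with z = -45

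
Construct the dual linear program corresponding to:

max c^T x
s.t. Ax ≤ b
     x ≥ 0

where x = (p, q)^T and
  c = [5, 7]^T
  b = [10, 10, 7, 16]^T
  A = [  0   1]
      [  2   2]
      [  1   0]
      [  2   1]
Minimize: z = 10y1 + 10y2 + 7y3 + 16y4

Subject to:
  C1: -2y2 - y3 - 2y4 ≤ -5
  C2: -y1 - 2y2 - y4 ≤ -7
  y1, y2, y3, y4 ≥ 0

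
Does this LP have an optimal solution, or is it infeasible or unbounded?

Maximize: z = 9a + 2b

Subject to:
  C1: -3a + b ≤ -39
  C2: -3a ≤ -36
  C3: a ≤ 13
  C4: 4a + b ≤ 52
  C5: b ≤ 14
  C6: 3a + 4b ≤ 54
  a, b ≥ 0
The point (13, 0) satisfies every constraint, so the LP is feasible; the constraints give a ≤ 13 and b ≤ 14, which with a, b ≥ 0 keep the feasible region inside a bounded box. A feasible, bounded LP attains a finite optimum at a vertex.

Evaluating z = 9a + 2b at each vertex:
  (13, 0): z = 117

The LP has an optimal solution: (13, 0) with z = 117.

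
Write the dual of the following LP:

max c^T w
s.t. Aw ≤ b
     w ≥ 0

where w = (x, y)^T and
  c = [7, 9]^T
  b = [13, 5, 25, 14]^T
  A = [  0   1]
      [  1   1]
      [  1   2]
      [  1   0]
Minimize: z = 13y1 + 5y2 + 25y3 + 14y4

Subject to:
  C1: -y2 - y3 - y4 ≤ -7
  C2: -y1 - y2 - 2y3 ≤ -9
  y1, y2, y3, y4 ≥ 0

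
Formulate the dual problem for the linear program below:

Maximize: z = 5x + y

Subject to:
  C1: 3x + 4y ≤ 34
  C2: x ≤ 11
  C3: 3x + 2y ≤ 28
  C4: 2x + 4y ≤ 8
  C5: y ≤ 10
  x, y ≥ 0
Minimize: z = 34y1 + 11y2 + 28y3 + 8y4 + 10y5

Subject to:
  C1: -3y1 - y2 - 3y3 - 2y4 ≤ -5
  C2: -4y1 - 2y3 - 4y4 - y5 ≤ -1
  y1, y2, y3, y4, y5 ≥ 0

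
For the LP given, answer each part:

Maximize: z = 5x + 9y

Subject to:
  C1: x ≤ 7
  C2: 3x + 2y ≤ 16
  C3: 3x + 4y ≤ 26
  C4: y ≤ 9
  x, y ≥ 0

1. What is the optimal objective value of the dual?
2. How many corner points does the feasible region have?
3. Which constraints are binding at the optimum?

1. 58.5 (by strong duality, equal to the primal optimum)
2. 4
3. C3, x ≥ 0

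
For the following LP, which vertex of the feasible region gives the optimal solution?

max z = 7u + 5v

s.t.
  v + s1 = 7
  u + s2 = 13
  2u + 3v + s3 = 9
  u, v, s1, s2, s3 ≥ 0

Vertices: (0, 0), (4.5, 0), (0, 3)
(4.5, 0) with z = 31.5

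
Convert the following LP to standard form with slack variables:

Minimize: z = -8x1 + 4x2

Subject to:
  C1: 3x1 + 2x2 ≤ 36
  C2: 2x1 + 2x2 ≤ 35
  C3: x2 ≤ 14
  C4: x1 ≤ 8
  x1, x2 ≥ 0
min z = -8x1 + 4x2

s.t.
  3x1 + 2x2 + s1 = 36
  2x1 + 2x2 + s2 = 35
  x2 + s3 = 14
  x1 + s4 = 8
  x1, x2, s1, s2, s3, s4 ≥ 0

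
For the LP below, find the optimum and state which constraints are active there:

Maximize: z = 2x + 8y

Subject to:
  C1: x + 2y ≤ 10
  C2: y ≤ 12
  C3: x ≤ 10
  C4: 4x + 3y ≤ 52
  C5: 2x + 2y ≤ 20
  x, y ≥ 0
Optimal: x = 0, y = 5
Binding: C1, x ≥ 0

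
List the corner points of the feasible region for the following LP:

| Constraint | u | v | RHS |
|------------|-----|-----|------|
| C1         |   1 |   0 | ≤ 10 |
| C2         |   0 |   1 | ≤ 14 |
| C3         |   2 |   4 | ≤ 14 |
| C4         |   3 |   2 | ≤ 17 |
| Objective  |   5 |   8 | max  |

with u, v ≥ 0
Each vertex is the intersection of two constraint boundaries that also satisfies all remaining constraints:
  u = 0 and v = 0 → (0, 0)
  3u + 2v = 17 and v = 0 → (5.667, 0)
  2u + 4v = 14 and 3u + 2v = 17 → (5, 1)
  2u + 4v = 14 and u = 0 → (0, 3.5)

Vertices: (0, 0), (5.667, 0), (5, 1), (0, 3.5)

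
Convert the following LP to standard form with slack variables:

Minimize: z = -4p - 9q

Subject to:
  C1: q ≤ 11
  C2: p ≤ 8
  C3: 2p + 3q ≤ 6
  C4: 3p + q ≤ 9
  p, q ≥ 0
min z = -4p - 9q

s.t.
  q + s1 = 11
  p + s2 = 8
  2p + 3q + s3 = 6
  3p + q + s4 = 9
  p, q, s1, s2, s3, s4 ≥ 0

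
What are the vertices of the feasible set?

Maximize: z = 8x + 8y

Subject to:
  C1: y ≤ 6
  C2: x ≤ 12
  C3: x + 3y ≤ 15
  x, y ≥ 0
Each vertex is the intersection of two constraint boundaries that also satisfies all remaining constraints:
  x = 0 and y = 0 → (0, 0)
  x = 12 and y = 0 → (12, 0)
  x = 12 and x + 3y = 15 → (12, 1)
  x + 3y = 15 and x = 0 → (0, 5)

Vertices: (0, 0), (12, 0), (12, 1), (0, 5)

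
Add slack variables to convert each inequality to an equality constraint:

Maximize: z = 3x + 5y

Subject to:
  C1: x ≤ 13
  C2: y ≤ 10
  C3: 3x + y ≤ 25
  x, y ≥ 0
max z = 3x + 5y

s.t.
  x + s1 = 13
  y + s2 = 10
  3x + y + s3 = 25
  x, y, s1, s2, s3 ≥ 0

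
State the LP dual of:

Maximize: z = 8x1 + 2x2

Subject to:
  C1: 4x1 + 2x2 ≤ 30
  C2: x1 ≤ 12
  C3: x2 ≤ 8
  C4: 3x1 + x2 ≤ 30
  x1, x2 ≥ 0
Minimize: z = 30y1 + 12y2 + 8y3 + 30y4

Subject to:
  C1: -4y1 - y2 - 3y4 ≤ -8
  C2: -2y1 - y3 - y4 ≤ -2
  y1, y2, y3, y4 ≥ 0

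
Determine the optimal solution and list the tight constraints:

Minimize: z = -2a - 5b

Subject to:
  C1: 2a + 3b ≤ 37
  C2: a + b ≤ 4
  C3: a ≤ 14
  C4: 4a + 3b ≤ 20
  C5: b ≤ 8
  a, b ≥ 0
Optimal: a = 0, b = 4
Binding: C2, a ≥ 0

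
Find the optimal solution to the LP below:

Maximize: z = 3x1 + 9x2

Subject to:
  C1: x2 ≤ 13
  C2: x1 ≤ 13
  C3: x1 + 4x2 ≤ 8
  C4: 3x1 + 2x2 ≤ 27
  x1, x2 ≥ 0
x1 = 8, x2 = 0, z = 24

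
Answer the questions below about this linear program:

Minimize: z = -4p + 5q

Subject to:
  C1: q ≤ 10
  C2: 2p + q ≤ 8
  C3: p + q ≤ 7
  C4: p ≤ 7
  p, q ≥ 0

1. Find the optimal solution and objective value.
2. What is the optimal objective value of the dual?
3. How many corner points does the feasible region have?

1. p = 4, q = 0, z = -16
2. -16 (by strong duality, equal to the primal optimum)
3. 4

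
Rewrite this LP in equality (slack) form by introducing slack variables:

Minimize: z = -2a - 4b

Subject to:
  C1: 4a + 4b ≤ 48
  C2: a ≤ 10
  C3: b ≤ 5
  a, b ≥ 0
min z = -2a - 4b

s.t.
  4a + 4b + s1 = 48
  a + s2 = 10
  b + s3 = 5
  a, b, s1, s2, s3 ≥ 0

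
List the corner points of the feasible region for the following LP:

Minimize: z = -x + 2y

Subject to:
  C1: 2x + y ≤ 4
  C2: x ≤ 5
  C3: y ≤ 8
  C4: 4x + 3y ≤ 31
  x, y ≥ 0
Each vertex is the intersection of two constraint boundaries that also satisfies all remaining constraints:
  x = 0 and y = 0 → (0, 0)
  2x + y = 4 and y = 0 → (2, 0)
  2x + y = 4 and x = 0 → (0, 4)

Vertices: (0, 0), (2, 0), (0, 4)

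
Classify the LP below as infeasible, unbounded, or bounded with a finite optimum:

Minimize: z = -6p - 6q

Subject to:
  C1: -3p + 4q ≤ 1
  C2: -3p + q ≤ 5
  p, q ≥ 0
Feasible point: (0, 0) satisfies every constraint, so the LP is feasible.
Direction d = (1, 0): for each constraint row a, a·d ≤ 0 —
  (-3)(1) + (4)(0) = -3 ≤ 0
  (-3)(1) + (1)(0) = -3 ≤ 0
and d ≥ 0, so (0, 0) + t·d stays feasible for every t ≥ 0. Along this ray z = -6p - 6q changes by -6 per unit t, so z → −∞.

The LP is unbounded; z can be made arbitrarily small.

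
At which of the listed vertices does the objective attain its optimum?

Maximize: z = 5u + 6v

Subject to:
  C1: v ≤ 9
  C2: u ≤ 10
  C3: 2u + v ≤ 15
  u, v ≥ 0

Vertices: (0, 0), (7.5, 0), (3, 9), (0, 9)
Evaluating z = 5u + 6v at each vertex:
  (0, 0): z = 0
  (7.5, 0): z = 37.5
  (3, 9): z = 69
  (0, 9): z = 54

The largest value is z = 69, attained at (3, 9).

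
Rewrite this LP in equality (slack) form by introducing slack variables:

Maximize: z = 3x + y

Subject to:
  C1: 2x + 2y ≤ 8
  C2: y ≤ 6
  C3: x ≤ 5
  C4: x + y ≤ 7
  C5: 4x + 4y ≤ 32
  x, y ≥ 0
max z = 3x + y

s.t.
  2x + 2y + s1 = 8
  y + s2 = 6
  x + s3 = 5
  x + y + s4 = 7
  4x + 4y + s5 = 32
  x, y, s1, s2, s3, s4, s5 ≥ 0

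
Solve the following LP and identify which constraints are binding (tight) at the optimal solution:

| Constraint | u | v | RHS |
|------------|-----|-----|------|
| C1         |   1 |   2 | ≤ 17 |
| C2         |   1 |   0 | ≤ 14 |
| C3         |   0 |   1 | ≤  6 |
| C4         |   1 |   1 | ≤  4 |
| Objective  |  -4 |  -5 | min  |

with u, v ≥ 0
Optimal: u = 0, v = 4
Binding: C4, u ≥ 0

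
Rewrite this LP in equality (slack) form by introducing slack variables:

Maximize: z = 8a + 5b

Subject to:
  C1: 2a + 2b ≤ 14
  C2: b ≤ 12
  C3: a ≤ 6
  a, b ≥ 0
max z = 8a + 5b

s.t.
  2a + 2b + s1 = 14
  b + s2 = 12
  a + s3 = 6
  a, b, s1, s2, s3 ≥ 0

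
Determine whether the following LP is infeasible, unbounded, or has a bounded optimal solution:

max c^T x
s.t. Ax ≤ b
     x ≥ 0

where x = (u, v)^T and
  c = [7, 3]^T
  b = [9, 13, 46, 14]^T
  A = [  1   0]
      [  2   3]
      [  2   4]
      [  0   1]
The point (6.5, 0) satisfies every constraint, so the LP is feasible; the constraints give u ≤ 9 and v ≤ 14, which with u, v ≥ 0 keep the feasible region inside a bounded box. A feasible, bounded LP attains a finite optimum at a vertex.

Bounded optimum: z* = 45.5 at (6.5, 0).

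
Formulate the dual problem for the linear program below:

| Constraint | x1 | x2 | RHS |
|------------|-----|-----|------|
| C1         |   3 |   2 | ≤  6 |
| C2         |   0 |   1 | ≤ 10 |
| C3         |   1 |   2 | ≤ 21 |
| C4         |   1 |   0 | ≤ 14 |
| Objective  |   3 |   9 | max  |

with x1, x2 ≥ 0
Minimize: z = 6y1 + 10y2 + 21y3 + 14y4

Subject to:
  C1: -3y1 - y3 - y4 ≤ -3
  C2: -2y1 - y2 - 2y3 ≤ -9
  y1, y2, y3, y4 ≥ 0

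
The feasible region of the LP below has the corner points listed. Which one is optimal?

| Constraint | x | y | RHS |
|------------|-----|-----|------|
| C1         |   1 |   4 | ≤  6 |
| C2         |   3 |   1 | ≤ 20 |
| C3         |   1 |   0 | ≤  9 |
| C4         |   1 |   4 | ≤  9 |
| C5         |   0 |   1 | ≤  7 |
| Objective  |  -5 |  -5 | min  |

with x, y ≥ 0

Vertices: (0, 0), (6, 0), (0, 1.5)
Evaluating z = -5x - 5y at each vertex:
  (0, 0): z = 0
  (6, 0): z = -30
  (0, 1.5): z = -7.5

The smallest value is z = -30, attained at (6, 0).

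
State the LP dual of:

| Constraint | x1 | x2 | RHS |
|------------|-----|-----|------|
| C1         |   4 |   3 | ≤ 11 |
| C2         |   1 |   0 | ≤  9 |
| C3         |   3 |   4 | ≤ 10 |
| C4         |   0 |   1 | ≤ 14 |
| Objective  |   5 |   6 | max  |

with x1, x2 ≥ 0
Minimize: z = 11y1 + 9y2 + 10y3 + 14y4

Subject to:
  C1: -4y1 - y2 - 3y3 ≤ -5
  C2: -3y1 - 4y3 - y4 ≤ -6
  y1, y2, y3, y4 ≥ 0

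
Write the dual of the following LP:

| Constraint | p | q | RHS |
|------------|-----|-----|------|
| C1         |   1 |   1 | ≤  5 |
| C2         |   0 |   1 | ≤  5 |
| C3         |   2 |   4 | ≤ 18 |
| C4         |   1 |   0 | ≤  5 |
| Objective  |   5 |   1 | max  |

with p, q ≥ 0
Minimize: z = 5y1 + 5y2 + 18y3 + 5y4

Subject to:
  C1: -y1 - 2y3 - y4 ≤ -5
  C2: -y1 - y2 - 4y3 ≤ -1
  y1, y2, y3, y4 ≥ 0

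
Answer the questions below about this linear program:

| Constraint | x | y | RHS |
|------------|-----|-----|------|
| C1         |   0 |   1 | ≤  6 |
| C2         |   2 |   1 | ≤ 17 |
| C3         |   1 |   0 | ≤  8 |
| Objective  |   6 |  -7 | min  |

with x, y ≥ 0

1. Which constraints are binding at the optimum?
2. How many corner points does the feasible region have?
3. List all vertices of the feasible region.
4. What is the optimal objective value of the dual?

1. C1, x ≥ 0
2. 5
3. (0, 0), (8, 0), (8, 1), (5.5, 6), (0, 6)
4. -42 (by strong duality, equal to the primal optimum)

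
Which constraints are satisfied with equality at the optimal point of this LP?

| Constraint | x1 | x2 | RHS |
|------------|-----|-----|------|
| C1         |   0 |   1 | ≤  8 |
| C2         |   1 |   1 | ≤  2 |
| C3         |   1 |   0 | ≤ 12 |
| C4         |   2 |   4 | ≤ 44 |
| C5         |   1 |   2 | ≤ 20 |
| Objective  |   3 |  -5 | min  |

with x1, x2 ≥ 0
Optimal: x1 = 0, x2 = 2
Slack at optimum:
  C1: slack = 6
  C2: slack = 0 (binding)
  C3: slack = 12
  C4: slack = 36
  C5: slack = 16
  x1 ≥ 0: x1 = 0 (binding)
  x2 ≥ 0: x2 = 2
Binding constraints: C2, x1 ≥ 0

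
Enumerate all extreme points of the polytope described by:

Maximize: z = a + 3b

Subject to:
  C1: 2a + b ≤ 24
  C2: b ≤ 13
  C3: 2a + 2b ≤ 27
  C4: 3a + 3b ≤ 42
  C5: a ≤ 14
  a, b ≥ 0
Each vertex is the intersection of two constraint boundaries that also satisfies all remaining constraints:
  a = 0 and b = 0 → (0, 0)
  2a + b = 24 and b = 0 → (12, 0)
  2a + b = 24 and 2a + 2b = 27 → (10.5, 3)
  b = 13 and 2a + 2b = 27 → (0.5, 13)
  b = 13 and a = 0 → (0, 13)

Vertices: (0, 0), (12, 0), (10.5, 3), (0.5, 13), (0, 13)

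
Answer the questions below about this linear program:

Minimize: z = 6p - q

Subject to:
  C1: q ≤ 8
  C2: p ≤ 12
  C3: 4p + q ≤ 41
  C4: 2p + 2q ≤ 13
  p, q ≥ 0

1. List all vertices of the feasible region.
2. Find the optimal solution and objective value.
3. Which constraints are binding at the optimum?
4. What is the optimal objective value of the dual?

1. (0, 0), (6.5, 0), (0, 6.5)
2. p = 0, q = 6.5, z = -6.5
3. C4, p ≥ 0
4. -6.5 (by strong duality, equal to the primal optimum)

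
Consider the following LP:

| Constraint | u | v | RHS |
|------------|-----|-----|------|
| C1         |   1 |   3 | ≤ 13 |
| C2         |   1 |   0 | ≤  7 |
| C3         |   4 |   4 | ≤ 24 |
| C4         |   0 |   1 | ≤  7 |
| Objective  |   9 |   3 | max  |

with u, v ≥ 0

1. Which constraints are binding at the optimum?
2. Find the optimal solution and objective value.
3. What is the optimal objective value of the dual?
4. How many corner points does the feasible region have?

1. C3, v ≥ 0
2. u = 6, v = 0, z = 54
3. 54 (by strong duality, equal to the primal optimum)
4. 4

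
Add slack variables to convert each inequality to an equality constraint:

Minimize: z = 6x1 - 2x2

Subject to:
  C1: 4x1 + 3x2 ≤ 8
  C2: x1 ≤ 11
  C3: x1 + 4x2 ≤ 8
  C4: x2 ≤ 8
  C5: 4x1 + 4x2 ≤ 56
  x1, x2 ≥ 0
min z = 6x1 - 2x2

s.t.
  4x1 + 3x2 + s1 = 8
  x1 + s2 = 11
  x1 + 4x2 + s3 = 8
  x2 + s4 = 8
  4x1 + 4x2 + s5 = 56
  x1, x2, s1, s2, s3, s4, s5 ≥ 0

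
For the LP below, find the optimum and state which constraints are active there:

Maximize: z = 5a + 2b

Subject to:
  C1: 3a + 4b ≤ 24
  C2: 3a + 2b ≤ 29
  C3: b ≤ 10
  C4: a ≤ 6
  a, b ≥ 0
Optimal: a = 6, b = 1.5
Slack at optimum:
  C1: slack = 0 (binding)
  C2: slack = 8
  C3: slack = 8.5
  C4: slack = 0 (binding)
  a ≥ 0: a = 6
  b ≥ 0: b = 1.5
Binding constraints: C1, C4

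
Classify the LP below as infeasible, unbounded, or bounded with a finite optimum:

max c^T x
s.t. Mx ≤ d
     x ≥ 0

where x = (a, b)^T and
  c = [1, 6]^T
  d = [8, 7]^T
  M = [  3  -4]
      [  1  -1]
Feasible point: (0, 0) satisfies every constraint, so the LP is feasible.
Direction d = (0, 1): for each constraint row a, a·d ≤ 0 —
  (3)(0) + (-4)(1) = -4 ≤ 0
  (1)(0) + (-1)(1) = -1 ≤ 0
and d ≥ 0, so (0, 0) + t·d stays feasible for every t ≥ 0. Along this ray z = a + 6b changes by 6 per unit t, so z → +∞.

The LP is unbounded; z can be made arbitrarily large.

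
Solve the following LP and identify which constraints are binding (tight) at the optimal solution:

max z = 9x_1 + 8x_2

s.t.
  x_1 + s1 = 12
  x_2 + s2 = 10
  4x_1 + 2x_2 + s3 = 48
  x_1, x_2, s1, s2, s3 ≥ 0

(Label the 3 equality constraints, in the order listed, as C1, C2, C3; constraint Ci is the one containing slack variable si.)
Optimal: x_1 = 7, x_2 = 10
Binding: C2, C3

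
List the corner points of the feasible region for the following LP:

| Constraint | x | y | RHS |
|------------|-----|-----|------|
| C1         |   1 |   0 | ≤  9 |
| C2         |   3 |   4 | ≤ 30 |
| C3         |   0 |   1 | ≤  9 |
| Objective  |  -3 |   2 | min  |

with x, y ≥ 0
Each vertex is the intersection of two constraint boundaries that also satisfies all remaining constraints:
  x = 0 and y = 0 → (0, 0)
  x = 9 and y = 0 → (9, 0)
  x = 9 and 3x + 4y = 30 → (9, 0.75)
  3x + 4y = 30 and x = 0 → (0, 7.5)

Vertices: (0, 0), (9, 0), (9, 0.75), (0, 7.5)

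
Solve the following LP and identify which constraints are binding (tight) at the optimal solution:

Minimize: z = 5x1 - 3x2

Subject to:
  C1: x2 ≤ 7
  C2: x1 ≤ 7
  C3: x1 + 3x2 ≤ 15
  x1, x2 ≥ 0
Optimal: x1 = 0, x2 = 5
Binding: C3, x1 ≥ 0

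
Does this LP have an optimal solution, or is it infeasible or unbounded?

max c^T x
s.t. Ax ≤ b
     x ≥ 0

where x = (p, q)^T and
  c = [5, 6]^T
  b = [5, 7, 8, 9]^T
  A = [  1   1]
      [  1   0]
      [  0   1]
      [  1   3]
The point (3, 2) satisfies every constraint, so the LP is feasible; the constraints give p ≤ 7 and q ≤ 8, which with p, q ≥ 0 keep the feasible region inside a bounded box. A feasible, bounded LP attains a finite optimum at a vertex.

Evaluating z = 5p + 6q at each vertex:
  (0, 0): z = 0
  (5, 0): z = 25
  (3, 2): z = 27
  (0, 3): z = 18

Bounded optimum: z* = 27 at (3, 2).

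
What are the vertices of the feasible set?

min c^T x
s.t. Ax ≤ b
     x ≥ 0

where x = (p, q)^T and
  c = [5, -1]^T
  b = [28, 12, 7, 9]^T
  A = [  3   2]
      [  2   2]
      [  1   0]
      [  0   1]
Each vertex is the intersection of two constraint boundaries that also satisfies all remaining constraints:
  p = 0 and q = 0 → (0, 0)
  2p + 2q = 12 and q = 0 → (6, 0)
  2p + 2q = 12 and p = 0 → (0, 6)

Vertices: (0, 0), (6, 0), (0, 6)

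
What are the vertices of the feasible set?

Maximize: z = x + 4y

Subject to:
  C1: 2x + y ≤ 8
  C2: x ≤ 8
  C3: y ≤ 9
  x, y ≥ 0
Each vertex is the intersection of two constraint boundaries that also satisfies all remaining constraints:
  x = 0 and y = 0 → (0, 0)
  2x + y = 8 and y = 0 → (4, 0)
  2x + y = 8 and x = 0 → (0, 8)

Vertices: (0, 0), (4, 0), (0, 8)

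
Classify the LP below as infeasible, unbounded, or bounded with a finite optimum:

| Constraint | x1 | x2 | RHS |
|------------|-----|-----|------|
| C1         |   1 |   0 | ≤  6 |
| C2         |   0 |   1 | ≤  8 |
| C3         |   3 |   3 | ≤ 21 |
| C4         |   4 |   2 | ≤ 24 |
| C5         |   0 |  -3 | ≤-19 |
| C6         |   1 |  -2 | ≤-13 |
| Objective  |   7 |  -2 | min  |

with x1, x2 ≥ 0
The point (0, 7) satisfies every constraint, so the LP is feasible; the constraints give x1 ≤ 6 and x2 ≤ 8, which with x1, x2 ≥ 0 keep the feasible region inside a bounded box. A feasible, bounded LP attains a finite optimum at a vertex.

Evaluating z = 7x1 - 2x2 at each vertex:
  (0, 6.5): z = -13
  (0.3333, 6.667): z = -11
  (0, 7): z = -14

Bounded optimum: z* = -14 at (0, 7).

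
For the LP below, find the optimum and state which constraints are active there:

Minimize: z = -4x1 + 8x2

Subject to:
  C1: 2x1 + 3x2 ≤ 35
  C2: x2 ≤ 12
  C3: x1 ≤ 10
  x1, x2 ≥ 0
Optimal: x1 = 10, x2 = 0
Slack at optimum:
  C1: slack = 15
  C2: slack = 12
  C3: slack = 0 (binding)
  x1 ≥ 0: x1 = 10
  x2 ≥ 0: x2 = 0 (binding)
Binding constraints: C3, x2 ≥ 0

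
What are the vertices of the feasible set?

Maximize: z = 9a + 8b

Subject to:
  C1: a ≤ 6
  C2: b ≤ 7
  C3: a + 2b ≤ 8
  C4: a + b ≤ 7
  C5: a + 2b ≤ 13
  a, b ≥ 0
Each vertex is the intersection of two constraint boundaries that also satisfies all remaining constraints:
  a = 0 and b = 0 → (0, 0)
  a = 6 and b = 0 → (6, 0)
  a = 6 and a + 2b = 8 → (6, 1)
  a + 2b = 8 and a = 0 → (0, 4)

Vertices: (0, 0), (6, 0), (6, 1), (0, 4)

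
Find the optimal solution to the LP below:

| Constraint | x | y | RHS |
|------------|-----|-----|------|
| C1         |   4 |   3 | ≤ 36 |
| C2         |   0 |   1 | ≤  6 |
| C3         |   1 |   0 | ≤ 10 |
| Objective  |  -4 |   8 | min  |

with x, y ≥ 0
Each vertex is the intersection of two constraint boundaries that also satisfies all remaining constraints:
  x = 0 and y = 0 → (0, 0)
  4x + 3y = 36 and y = 0 → (9, 0)
  4x + 3y = 36 and y = 6 → (4.5, 6)
  y = 6 and x = 0 → (0, 6)

Evaluating z = -4x + 8y at each vertex:
  (0, 0): z = 0
  (9, 0): z = -36
  (4.5, 6): z = 30
  (0, 6): z = 48

The minimum is at (9, 0) with z = -36.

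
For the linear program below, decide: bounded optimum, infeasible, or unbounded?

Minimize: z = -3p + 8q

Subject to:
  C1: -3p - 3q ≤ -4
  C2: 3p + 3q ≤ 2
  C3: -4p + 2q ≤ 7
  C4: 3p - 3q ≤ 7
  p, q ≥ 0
C2 requires 3p + 3q ≤ 2, while C1 (-3p - 3q ≤ -4) is equivalent to 3p + 3q ≥ 4. Together they would need 4 ≤ 3p + 3q ≤ 2, which is impossible since 4 > 2. No point satisfies all constraints.

Infeasible: no point satisfies all constraints simultaneously.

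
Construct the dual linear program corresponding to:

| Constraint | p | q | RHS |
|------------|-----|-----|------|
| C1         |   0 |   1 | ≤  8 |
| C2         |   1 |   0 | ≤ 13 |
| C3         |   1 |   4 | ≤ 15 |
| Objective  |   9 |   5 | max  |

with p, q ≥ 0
Minimize: z = 8y1 + 13y2 + 15y3

Subject to:
  C1: -y2 - y3 ≤ -9
  C2: -y1 - 4y3 ≤ -5
  y1, y2, y3 ≥ 0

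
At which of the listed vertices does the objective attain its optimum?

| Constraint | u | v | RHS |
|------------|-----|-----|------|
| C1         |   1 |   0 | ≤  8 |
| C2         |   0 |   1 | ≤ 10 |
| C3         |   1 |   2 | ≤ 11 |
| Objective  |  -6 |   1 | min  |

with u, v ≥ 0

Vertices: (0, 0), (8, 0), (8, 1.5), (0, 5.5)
Evaluating z = -6u + v at each vertex:
  (0, 0): z = 0
  (8, 0): z = -48
  (8, 1.5): z = -46.5
  (0, 5.5): z = 5.5

The smallest value is z = -48, attained at (8, 0).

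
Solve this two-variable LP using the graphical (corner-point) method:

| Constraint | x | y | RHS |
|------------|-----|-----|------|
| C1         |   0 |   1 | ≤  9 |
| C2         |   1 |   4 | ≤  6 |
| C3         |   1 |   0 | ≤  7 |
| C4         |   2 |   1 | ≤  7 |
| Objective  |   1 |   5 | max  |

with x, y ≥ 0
Each vertex is the intersection of two constraint boundaries that also satisfies all remaining constraints:
  x = 0 and y = 0 → (0, 0)
  2x + y = 7 and y = 0 → (3.5, 0)
  x + 4y = 6 and 2x + y = 7 → (3.143, 0.7143)
  x + 4y = 6 and x = 0 → (0, 1.5)

Evaluating z = x + 5y at each vertex:
  (0, 0): z = 0
  (3.5, 0): z = 3.5
  (3.143, 0.7143): z = 6.714
  (0, 1.5): z = 7.5

The maximum is at (0, 1.5) with z = 7.5.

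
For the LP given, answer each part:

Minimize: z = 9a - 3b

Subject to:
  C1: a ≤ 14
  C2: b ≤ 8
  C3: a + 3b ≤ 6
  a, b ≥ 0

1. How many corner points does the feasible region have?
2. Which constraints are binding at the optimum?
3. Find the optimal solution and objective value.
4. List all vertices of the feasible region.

1. 3
2. C3, a ≥ 0
3. a = 0, b = 2, z = -6
4. (0, 0), (6, 0), (0, 2)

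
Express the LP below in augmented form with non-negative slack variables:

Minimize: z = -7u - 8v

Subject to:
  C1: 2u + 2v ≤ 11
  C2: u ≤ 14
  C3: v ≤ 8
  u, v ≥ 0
min z = -7u - 8v

s.t.
  2u + 2v + s1 = 11
  u + s2 = 14
  v + s3 = 8
  u, v, s1, s2, s3 ≥ 0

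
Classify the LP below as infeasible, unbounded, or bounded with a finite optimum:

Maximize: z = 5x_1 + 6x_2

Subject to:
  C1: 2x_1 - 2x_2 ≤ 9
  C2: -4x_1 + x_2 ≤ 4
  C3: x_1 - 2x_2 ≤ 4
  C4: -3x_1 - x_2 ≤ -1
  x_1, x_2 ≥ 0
Feasible point: (0, 1) satisfies every constraint, so the LP is feasible.
Direction d = (1, 1): for each constraint row a, a·d ≤ 0 —
  (2)(1) + (-2)(1) = 0 ≤ 0
  (-4)(1) + (1)(1) = -3 ≤ 0
  (1)(1) + (-2)(1) = -1 ≤ 0
  (-3)(1) + (-1)(1) = -4 ≤ 0
and d ≥ 0, so (0, 1) + t·d stays feasible for every t ≥ 0. Along this ray z = 5x_1 + 6x_2 changes by 11 per unit t, so z → +∞.

Unbounded: there is a feasible ray along which z → +∞.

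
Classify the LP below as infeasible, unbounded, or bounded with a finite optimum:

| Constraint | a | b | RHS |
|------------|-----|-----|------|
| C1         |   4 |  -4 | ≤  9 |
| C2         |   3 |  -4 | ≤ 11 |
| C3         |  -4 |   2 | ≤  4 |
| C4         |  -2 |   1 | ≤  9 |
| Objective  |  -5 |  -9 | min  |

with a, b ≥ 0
Feasible point: (0, 0) satisfies every constraint, so the LP is feasible.
Direction d = (1, 1): for each constraint row a, a·d ≤ 0 —
  (4)(1) + (-4)(1) = 0 ≤ 0
  (3)(1) + (-4)(1) = -1 ≤ 0
  (-4)(1) + (2)(1) = -2 ≤ 0
  (-2)(1) + (1)(1) = -1 ≤ 0
and d ≥ 0, so (0, 0) + t·d stays feasible for every t ≥ 0. Along this ray z = -5a - 9b changes by -14 per unit t, so z → −∞.

Unbounded: there is a feasible ray along which z → −∞.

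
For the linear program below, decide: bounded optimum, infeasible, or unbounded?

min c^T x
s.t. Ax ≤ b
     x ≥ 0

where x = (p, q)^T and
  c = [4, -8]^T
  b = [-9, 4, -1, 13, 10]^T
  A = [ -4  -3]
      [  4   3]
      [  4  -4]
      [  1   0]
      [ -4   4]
One constraint requires 4p + 3q ≤ 4, while the constraint -4p - 3q ≤ -9 is equivalent to 4p + 3q ≥ 9. Together they would need 9 ≤ 4p + 3q ≤ 4, which is impossible since 9 > 4. No point satisfies all constraints.

Infeasible — the constraint set is empty.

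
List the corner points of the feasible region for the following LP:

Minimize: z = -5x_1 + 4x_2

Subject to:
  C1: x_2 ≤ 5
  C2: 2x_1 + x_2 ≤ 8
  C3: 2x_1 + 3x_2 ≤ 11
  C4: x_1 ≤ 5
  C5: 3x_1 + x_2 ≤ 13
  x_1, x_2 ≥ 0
Each vertex is the intersection of two constraint boundaries that also satisfies all remaining constraints:
  x_1 = 0 and x_2 = 0 → (0, 0)
  2x_1 + x_2 = 8 and x_2 = 0 → (4, 0)
  2x_1 + x_2 = 8 and 2x_1 + 3x_2 = 11 → (3.25, 1.5)
  2x_1 + 3x_2 = 11 and x_1 = 0 → (0, 3.667)

Vertices: (0, 0), (4, 0), (3.25, 1.5), (0, 3.667)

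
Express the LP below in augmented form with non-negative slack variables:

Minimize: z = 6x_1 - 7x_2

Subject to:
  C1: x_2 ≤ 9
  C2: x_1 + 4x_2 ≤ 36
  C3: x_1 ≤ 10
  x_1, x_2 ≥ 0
min z = 6x_1 - 7x_2

s.t.
  x_2 + s1 = 9
  x_1 + 4x_2 + s2 = 36
  x_1 + s3 = 10
  x_1, x_2, s1, s2, s3 ≥ 0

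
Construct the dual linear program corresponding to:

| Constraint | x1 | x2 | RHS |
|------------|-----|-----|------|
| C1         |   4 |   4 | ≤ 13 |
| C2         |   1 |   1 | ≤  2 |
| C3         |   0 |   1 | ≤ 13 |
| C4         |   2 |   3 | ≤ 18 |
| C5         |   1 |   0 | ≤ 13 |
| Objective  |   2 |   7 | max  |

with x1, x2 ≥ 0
Minimize: z = 13y1 + 2y2 + 13y3 + 18y4 + 13y5

Subject to:
  C1: -4y1 - y2 - 2y4 - y5 ≤ -2
  C2: -4y1 - y2 - y3 - 3y4 ≤ -7
  y1, y2, y3, y4, y5 ≥ 0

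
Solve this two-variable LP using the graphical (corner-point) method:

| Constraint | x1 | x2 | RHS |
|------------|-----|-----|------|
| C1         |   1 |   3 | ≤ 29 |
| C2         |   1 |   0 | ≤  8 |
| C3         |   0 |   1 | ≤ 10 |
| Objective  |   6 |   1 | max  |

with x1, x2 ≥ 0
x1 = 8, x2 = 7, z = 55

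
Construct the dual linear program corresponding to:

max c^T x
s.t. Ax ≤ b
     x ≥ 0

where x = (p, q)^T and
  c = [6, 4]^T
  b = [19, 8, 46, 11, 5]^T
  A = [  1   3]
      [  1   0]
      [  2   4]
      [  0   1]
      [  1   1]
Minimize: z = 19y1 + 8y2 + 46y3 + 11y4 + 5y5

Subject to:
  C1: -y1 - y2 - 2y3 - y5 ≤ -6
  C2: -3y1 - 4y3 - y4 - y5 ≤ -4
  y1, y2, y3, y4, y5 ≥ 0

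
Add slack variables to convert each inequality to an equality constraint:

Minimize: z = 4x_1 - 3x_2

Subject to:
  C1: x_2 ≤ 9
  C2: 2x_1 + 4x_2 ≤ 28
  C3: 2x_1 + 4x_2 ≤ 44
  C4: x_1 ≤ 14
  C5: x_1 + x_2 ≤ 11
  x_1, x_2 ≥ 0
min z = 4x_1 - 3x_2

s.t.
  x_2 + s1 = 9
  2x_1 + 4x_2 + s2 = 28
  2x_1 + 4x_2 + s3 = 44
  x_1 + s4 = 14
  x_1 + x_2 + s5 = 11
  x_1, x_2, s1, s2, s3, s4, s5 ≥ 0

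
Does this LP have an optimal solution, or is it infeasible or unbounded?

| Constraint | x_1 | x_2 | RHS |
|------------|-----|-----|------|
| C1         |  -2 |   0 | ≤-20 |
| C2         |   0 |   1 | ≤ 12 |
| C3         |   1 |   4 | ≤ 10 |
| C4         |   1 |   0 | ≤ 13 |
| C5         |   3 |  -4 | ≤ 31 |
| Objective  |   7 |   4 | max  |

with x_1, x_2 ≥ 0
The point (10, 0) satisfies every constraint, so the LP is feasible; the constraints give x_1 ≤ 13 and x_2 ≤ 12, which with x_1, x_2 ≥ 0 keep the feasible region inside a bounded box. A feasible, bounded LP attains a finite optimum at a vertex.

Evaluating z = 7x_1 + 4x_2 at each vertex:
  (10, 0): z = 70

Bounded optimum: z* = 70 at (10, 0).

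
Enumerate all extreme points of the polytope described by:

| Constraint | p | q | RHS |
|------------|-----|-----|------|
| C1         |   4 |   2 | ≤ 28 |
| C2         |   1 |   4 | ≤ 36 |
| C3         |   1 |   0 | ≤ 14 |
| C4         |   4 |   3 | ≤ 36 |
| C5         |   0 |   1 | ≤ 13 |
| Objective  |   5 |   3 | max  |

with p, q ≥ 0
Each vertex is the intersection of two constraint boundaries that also satisfies all remaining constraints:
  p = 0 and q = 0 → (0, 0)
  4p + 2q = 28 and q = 0 → (7, 0)
  4p + 2q = 28 and 4p + 3q = 36 → (3, 8)
  p + 4q = 36 and 4p + 3q = 36 → (2.769, 8.308)
  p + 4q = 36 and p = 0 → (0, 9)

Vertices: (0, 0), (7, 0), (3, 8), (2.769, 8.308), (0, 9)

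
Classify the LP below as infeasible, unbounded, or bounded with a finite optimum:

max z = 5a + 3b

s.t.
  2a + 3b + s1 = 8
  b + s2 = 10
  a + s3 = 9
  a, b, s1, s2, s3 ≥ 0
The point (4, 0) satisfies every constraint, so the LP is feasible; the constraints give a ≤ 9 and b ≤ 10, which with a, b ≥ 0 keep the feasible region inside a bounded box. A feasible, bounded LP attains a finite optimum at a vertex.

Bounded optimum: z* = 20 at (4, 0).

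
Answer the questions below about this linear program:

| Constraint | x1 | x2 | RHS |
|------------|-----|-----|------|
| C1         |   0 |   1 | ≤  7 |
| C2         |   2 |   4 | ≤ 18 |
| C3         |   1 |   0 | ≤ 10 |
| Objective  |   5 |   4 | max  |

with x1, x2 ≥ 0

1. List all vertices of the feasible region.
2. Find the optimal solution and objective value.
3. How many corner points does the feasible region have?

1. (0, 0), (9, 0), (0, 4.5)
2. x1 = 9, x2 = 0, z = 45
3. 3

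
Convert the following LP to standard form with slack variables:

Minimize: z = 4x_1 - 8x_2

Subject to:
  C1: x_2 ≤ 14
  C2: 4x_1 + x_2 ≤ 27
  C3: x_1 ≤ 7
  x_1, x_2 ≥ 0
min z = 4x_1 - 8x_2

s.t.
  x_2 + s1 = 14
  4x_1 + x_2 + s2 = 27
  x_1 + s3 = 7
  x_1, x_2, s1, s2, s3 ≥ 0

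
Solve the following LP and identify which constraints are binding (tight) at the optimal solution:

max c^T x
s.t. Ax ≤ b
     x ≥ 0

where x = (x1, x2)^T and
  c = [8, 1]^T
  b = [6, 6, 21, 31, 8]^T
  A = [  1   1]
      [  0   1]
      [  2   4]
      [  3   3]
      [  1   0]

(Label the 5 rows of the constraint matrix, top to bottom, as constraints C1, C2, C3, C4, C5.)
Optimal: x1 = 6, x2 = 0
Slack at optimum:
  C1: slack = 0 (binding)
  C2: slack = 6
  C3: slack = 9
  C4: slack = 13
  C5: slack = 2
  x1 ≥ 0: x1 = 6
  x2 ≥ 0: x2 = 0 (binding)
Binding constraints: C1, x2 ≥ 0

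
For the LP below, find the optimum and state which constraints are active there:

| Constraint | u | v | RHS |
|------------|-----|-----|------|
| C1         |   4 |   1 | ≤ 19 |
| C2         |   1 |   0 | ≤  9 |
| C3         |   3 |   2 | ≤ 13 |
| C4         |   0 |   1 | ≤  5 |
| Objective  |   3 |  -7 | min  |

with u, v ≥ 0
Optimal: u = 0, v = 5
Slack at optimum:
  C1: slack = 14
  C2: slack = 9
  C3: slack = 3
  C4: slack = 0 (binding)
  u ≥ 0: u = 0 (binding)
  v ≥ 0: v = 5
Binding constraints: C4, u ≥ 0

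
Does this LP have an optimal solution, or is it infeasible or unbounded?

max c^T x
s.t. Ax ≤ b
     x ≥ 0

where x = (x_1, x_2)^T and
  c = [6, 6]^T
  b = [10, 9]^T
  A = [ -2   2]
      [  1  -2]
Feasible point: (0, 0) satisfies every constraint, so the LP is feasible.
Direction d = (1, 1): for each constraint row a, a·d ≤ 0 —
  (-2)(1) + (2)(1) = 0 ≤ 0
  (1)(1) + (-2)(1) = -1 ≤ 0
and d ≥ 0, so (0, 0) + t·d stays feasible for every t ≥ 0. Along this ray z = 6x_1 + 6x_2 changes by 12 per unit t, so z → +∞.

Unbounded: there is a feasible ray along which z → +∞.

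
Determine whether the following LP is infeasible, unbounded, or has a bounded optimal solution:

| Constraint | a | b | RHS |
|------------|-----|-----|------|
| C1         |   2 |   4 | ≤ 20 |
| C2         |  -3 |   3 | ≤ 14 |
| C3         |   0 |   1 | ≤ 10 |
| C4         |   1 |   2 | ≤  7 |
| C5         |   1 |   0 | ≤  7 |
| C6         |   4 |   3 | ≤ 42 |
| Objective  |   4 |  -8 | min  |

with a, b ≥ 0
The point (0, 3.5) satisfies every constraint, so the LP is feasible; the constraints give a ≤ 7 and b ≤ 10, which with a, b ≥ 0 keep the feasible region inside a bounded box. A feasible, bounded LP attains a finite optimum at a vertex.

Feasible with finite optimum z* = -28 at (0, 3.5).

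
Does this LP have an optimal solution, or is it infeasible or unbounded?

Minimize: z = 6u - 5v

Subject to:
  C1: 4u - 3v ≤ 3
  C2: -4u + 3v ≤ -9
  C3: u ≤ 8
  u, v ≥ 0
C1 requires 4u - 3v ≤ 3, while C2 (-4u + 3v ≤ -9) is equivalent to 4u - 3v ≥ 9. Together they would need 9 ≤ 4u - 3v ≤ 3, which is impossible since 9 > 3. No point satisfies all constraints.

Infeasible — the constraint set is empty.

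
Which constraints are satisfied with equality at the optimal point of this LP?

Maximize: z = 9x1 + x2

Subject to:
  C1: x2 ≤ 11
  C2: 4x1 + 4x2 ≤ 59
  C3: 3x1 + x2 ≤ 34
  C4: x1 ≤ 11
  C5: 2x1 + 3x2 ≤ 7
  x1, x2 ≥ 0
Optimal: x1 = 3.5, x2 = 0
Binding: C5, x2 ≥ 0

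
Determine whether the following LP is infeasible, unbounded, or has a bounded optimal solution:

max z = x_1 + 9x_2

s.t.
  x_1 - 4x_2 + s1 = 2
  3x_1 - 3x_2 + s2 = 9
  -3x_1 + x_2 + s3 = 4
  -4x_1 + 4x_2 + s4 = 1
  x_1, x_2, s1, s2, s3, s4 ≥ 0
Feasible point: (0, 0) satisfies every constraint, so the LP is feasible.
Direction d = (1, 1): for each constraint row a, a·d ≤ 0 —
  (1)(1) + (-4)(1) = -3 ≤ 0
  (3)(1) + (-3)(1) = 0 ≤ 0
  (-3)(1) + (1)(1) = -2 ≤ 0
  (-4)(1) + (4)(1) = 0 ≤ 0
and d ≥ 0, so (0, 0) + t·d stays feasible for every t ≥ 0. Along this ray z = x_1 + 9x_2 changes by 10 per unit t, so z → +∞.

Unbounded: there is a feasible ray along which z → +∞.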